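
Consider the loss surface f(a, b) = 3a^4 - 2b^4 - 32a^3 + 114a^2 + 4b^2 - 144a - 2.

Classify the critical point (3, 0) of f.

The mixed partial ∂²f/∂a∂b is 0, so the Hessian at any point is diag(f_aa, f_bb) = diag(12(3a^2 - 16a + 19), 8(-3b^2 + 1)).
At (3, 0): H = diag(-24, 8).
The eigenvalues have opposite signs, so H is indefinite: a saddle point.

saddle point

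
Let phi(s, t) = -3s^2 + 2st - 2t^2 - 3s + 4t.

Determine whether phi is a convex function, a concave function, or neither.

concave

phi is quadratic, so its Hessian is the constant matrix H = [[-6, 2], [2, -4]].
det(H) = 20, tr(H) = -10.
det(H) > 0 and tr(H) < 0, so H is negative definite everywhere: concave.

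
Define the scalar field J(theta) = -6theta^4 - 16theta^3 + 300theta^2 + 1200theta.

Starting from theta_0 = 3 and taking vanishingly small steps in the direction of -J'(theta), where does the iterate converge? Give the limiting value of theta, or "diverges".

J'(theta) = -24(theta - 5)(theta + 2)(theta + 5), so J'(3) = 1920.
Gradient descent moves in the -J' direction, i.e. theta is decreasing.
The nearest critical point in that direction is theta = -2, where J'' = 504 > 0 (a local minimum). The iterate converges there.

-2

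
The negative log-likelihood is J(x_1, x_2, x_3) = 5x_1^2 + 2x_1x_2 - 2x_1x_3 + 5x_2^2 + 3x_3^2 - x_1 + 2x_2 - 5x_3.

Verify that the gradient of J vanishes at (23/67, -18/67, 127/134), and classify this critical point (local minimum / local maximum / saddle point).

∇J = (10x_1 + 2x_2 - 2x_3 - 1, 2x_1 + 10x_2 + 2, -2x_1 + 6x_3 - 5); substituting (23/67, -18/67, 127/134) gives ∇J = (0, 0, 0), so (23/67, -18/67, 127/134) is indeed a critical point.
The Hessian is constant: H = [[10, 2, -2], [2, 10, 0], [-2, 0, 6]].
Leading principal minors: Δ₁ = 10, Δ₂ = 96, Δ₃ = 536.
All leading minors are positive, so H is positive definite: a local minimum.

local minimum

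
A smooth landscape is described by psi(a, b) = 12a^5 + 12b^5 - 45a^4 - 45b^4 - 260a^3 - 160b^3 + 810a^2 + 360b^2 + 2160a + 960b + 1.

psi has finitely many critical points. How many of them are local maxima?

4

psi separates as a function of a plus a function of b, so ∇psi=0 decouples.
∂psi/∂a = 60(a - 4)(a - 3)(a + 1)(a + 3) = 0 at a ∈ {-3, -1, 3, 4}; ∂psi/∂b = 60(b - 4)(b - 2)(b + 1)(b + 2) = 0 at b ∈ {-2, -1, 2, 4}.
The Hessian is diagonal: diag(psi_aa, psi_bb). Second derivatives: psi_aa(-3)=-5040, psi_aa(-1)=2400, psi_aa(3)=-1440, psi_aa(4)=2100; psi_bb(-2)=-1440, psi_bb(-1)=900, psi_bb(2)=-1440, psi_bb(4)=3600.
Local maxima occur where both diagonal entries negative: (-3, -2), (-3, 2), (3, -2), (3, 2). Count: 4.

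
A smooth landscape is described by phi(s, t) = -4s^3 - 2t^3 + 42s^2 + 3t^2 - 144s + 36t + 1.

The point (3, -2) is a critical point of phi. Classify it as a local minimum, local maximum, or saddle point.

The mixed partial ∂²phi/∂s∂t is 0, so the Hessian at any point is diag(phi_ss, phi_tt) = diag(12(-2s + 7), 6(-2t + 1)).
At (3, -2): H = diag(12, 30).
Both eigenvalues are positive, so H is positive definite: a local minimum.

local minimum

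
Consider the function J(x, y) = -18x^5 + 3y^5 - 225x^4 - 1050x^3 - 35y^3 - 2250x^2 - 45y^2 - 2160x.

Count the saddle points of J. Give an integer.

J separates as a function of x plus a function of y, so ∇J=0 decouples.
∂J/∂x = -90(x + 1)(x + 2)(x + 3)(x + 4) = 0 at x ∈ {-4, -3, -2, -1}; ∂J/∂y = 15y(y - 3)(y + 1)(y + 2) = 0 at y ∈ {-2, -1, 0, 3}.
The Hessian is diagonal: diag(J_xx, J_yy). Second derivatives: J_xx(-4)=540, J_xx(-3)=-180, J_xx(-2)=180, J_xx(-1)=-540; J_yy(-2)=-150, J_yy(-1)=60, J_yy(0)=-90, J_yy(3)=900.
Saddle points occur where the two diagonal entries have opposite signs: (-4, -2), (-4, 0), (-3, -1), (-3, 3), (-2, -2), (-2, 0), (-1, -1), (-1, 3). Count: 8.

8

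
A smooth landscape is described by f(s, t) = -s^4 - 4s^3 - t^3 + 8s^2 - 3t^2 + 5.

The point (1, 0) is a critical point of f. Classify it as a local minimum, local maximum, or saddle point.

local maximum

The mixed partial ∂²f/∂s∂t is 0, so the Hessian at any point is diag(f_ss, f_tt) = diag(4(-3s^2 - 6s + 4), -6(t + 1)).
At (1, 0): H = diag(-20, -6).
Both eigenvalues are negative, so H is negative definite: a local maximum.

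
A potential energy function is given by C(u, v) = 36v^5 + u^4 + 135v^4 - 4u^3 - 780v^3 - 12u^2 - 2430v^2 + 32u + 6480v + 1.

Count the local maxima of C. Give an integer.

2

C separates as a function of u plus a function of v, so ∇C=0 decouples.
∂C/∂u = 4(u - 4)(u - 1)(u + 2) = 0 at u ∈ {-2, 1, 4}; ∂C/∂v = 180(v - 3)(v - 1)(v + 3)(v + 4) = 0 at v ∈ {-4, -3, 1, 3}.
The Hessian is diagonal: diag(C_uu, C_vv). Second derivatives: C_uu(-2)=72, C_uu(1)=-36, C_uu(4)=72; C_vv(-4)=-6300, C_vv(-3)=4320, C_vv(1)=-7200, C_vv(3)=15120.
Local maxima occur where both diagonal entries negative: (1, -4), (1, 1). Count: 2.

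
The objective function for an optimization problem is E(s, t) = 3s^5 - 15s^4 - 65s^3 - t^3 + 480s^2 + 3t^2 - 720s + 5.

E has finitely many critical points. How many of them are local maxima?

E separates as a function of s plus a function of t, so ∇E=0 decouples.
∂E/∂s = 15(s - 4)(s - 3)(s - 1)(s + 4) = 0 at s ∈ {-4, 1, 3, 4}; ∂E/∂t = -3t(t - 2) = 0 at t ∈ {0, 2}.
The Hessian is diagonal: diag(E_ss, E_tt). Second derivatives: E_ss(-4)=-4200, E_ss(1)=450, E_ss(3)=-210, E_ss(4)=360; E_tt(0)=6, E_tt(2)=-6.
Local maxima occur where both diagonal entries negative: (-4, 2), (3, 2). Count: 2.

2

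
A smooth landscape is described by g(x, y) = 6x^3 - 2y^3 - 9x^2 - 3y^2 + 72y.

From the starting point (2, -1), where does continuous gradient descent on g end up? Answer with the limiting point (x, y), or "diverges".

(1, -4)

g is separable, so gradient descent decouples: x follows -∂g/∂x, y follows -∂g/∂y.
∂g/∂x = 18x(x - 1); at x=2 this is 36, so x decreases.
∂g/∂y = -6(y - 3)(y + 4); at y=-1 this is 72, so y decreases.
x converges to its nearest critical value 1 (a local min of the x-part); y converges to -4. The iterate converges to (1, -4).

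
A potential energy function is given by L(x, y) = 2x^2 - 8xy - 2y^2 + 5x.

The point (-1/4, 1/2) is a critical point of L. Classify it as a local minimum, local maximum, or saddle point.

The Hessian of L is constant: H = [[4, -8], [-8, -4]].
det(H) = 4·(-4) − (-8)² = -80.
Since det(H) < 0, H is indefinite and the critical point is a saddle point.

saddle point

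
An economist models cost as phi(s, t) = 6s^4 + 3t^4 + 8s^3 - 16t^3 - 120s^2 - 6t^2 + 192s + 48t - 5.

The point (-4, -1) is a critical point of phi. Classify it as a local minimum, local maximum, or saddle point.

local minimum

The mixed partial ∂²phi/∂s∂t is 0, so the Hessian at any point is diag(phi_ss, phi_tt) = diag(24(3s^2 + 2s - 10), 12(3t^2 - 8t - 1)).
At (-4, -1): H = diag(720, 120).
Both eigenvalues are positive, so H is positive definite: a local minimum.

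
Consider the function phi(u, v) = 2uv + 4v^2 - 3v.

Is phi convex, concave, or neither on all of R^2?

phi is quadratic, so its Hessian is the constant matrix H = [[0, 2], [2, 8]].
det(H) = -4, tr(H) = 8.
det(H) < 0, so H is indefinite: neither convex nor concave.

neither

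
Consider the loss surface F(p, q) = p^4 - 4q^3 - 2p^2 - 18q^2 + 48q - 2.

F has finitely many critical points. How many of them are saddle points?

3

F separates as a function of p plus a function of q, so ∇F=0 decouples.
∂F/∂p = 4p(p - 1)(p + 1) = 0 at p ∈ {-1, 0, 1}; ∂F/∂q = -12(q - 1)(q + 4) = 0 at q ∈ {-4, 1}.
The Hessian is diagonal: diag(F_pp, F_qq). Second derivatives: F_pp(-1)=8, F_pp(0)=-4, F_pp(1)=8; F_qq(-4)=60, F_qq(1)=-60.
Saddle points occur where the two diagonal entries have opposite signs: (-1, 1), (0, -4), (1, 1). Count: 3.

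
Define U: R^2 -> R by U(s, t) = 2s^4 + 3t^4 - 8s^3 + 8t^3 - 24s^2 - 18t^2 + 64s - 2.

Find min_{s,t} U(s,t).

U(s,t) separates as P(s) + Q(t) − 2, so its minimum is min P + min Q − 2.
P'(s) = 8(s - 4)(s - 1)(s + 2) vanishes at s ∈ {-2, 1, 4}; Q'(t) = 12t(t - 1)(t + 3) vanishes at t ∈ {-3, 0, 1}.
Local minima of P (where P''>0): P(-2)=-128, P(4)=-128. Local minima of Q: Q(-3)=-135, Q(1)=-7.
So the global minimum of U is P(-2) + Q(-3) − 2 = -128 − 135 − 2 = -265, attained at (-2, -3).

-265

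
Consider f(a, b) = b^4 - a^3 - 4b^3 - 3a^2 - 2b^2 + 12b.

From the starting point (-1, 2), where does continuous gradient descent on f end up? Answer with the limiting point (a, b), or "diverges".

(-2, 3)

f is separable, so gradient descent decouples: a follows -∂f/∂a, b follows -∂f/∂b.
∂f/∂a = -3a(a + 2); at a=-1 this is 3, so a decreases.
∂f/∂b = 4(b - 3)(b - 1)(b + 1); at b=2 this is -12, so b increases.
a converges to its nearest critical value -2 (a local min of the a-part); b converges to 3. The iterate converges to (-2, 3).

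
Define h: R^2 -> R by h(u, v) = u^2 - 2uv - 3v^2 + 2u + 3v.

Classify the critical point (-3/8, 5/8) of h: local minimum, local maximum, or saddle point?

saddle point

The Hessian of h is constant: H = [[2, -2], [-2, -6]].
det(H) = 2·(-6) − (-2)² = -16.
Since det(H) < 0, H is indefinite and the critical point is a saddle point.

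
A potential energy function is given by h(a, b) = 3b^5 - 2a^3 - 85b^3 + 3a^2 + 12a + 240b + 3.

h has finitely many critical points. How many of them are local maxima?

2

h separates as a function of a plus a function of b, so ∇h=0 decouples.
∂h/∂a = -6(a - 2)(a + 1) = 0 at a ∈ {-1, 2}; ∂h/∂b = 15(b - 4)(b - 1)(b + 1)(b + 4) = 0 at b ∈ {-4, -1, 1, 4}.
The Hessian is diagonal: diag(h_aa, h_bb). Second derivatives: h_aa(-1)=18, h_aa(2)=-18; h_bb(-4)=-1800, h_bb(-1)=450, h_bb(1)=-450, h_bb(4)=1800.
Local maxima occur where both diagonal entries negative: (2, -4), (2, 1). Count: 2.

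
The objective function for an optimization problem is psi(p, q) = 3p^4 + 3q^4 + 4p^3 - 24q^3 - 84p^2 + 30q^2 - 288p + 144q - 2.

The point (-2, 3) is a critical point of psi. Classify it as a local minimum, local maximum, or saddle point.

local maximum

The mixed partial ∂²psi/∂p∂q is 0, so the Hessian at any point is diag(psi_pp, psi_qq) = diag(12(3p^2 + 2p - 14), 12(3q^2 - 12q + 5)).
At (-2, 3): H = diag(-72, -48).
Both eigenvalues are negative, so H is negative definite: a local maximum.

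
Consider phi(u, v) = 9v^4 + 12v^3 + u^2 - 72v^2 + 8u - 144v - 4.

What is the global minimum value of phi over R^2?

phi(u,v) separates as P(u) + Q(v) − 4, so its minimum is min P + min Q − 4.
P'(u) = 2u + 8 vanishes at u ∈ {-4}; Q'(v) = 36(v - 2)(v + 1)(v + 2) vanishes at v ∈ {-2, -1, 2}.
Local minima of P (where P''>0): P(-4)=-16. Local minima of Q: Q(-2)=48, Q(2)=-336.
So the global minimum of phi is P(-4) + Q(2) − 4 = -16 − 336 − 4 = -356, attained at (-4, 2).

-356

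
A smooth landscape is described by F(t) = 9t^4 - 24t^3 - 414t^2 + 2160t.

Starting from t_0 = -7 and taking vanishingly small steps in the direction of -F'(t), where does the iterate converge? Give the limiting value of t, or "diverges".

-5

F'(t) = 36(t - 4)(t - 3)(t + 5), so F'(-7) = -7920.
Gradient descent moves in the -F' direction, i.e. t is increasing.
The nearest critical point in that direction is t = -5, where F'' = 2592 > 0 (a local minimum). The iterate converges there.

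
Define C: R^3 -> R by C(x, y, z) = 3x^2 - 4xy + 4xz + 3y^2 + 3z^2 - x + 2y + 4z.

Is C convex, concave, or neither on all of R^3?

convex

C is quadratic, so its Hessian is the constant matrix H = [[6, -4, 4], [-4, 6, 0], [4, 0, 6]].
Leading principal minors: 6, 20, 24.
All positive ⇒ H ≻ 0 ⇒ convex.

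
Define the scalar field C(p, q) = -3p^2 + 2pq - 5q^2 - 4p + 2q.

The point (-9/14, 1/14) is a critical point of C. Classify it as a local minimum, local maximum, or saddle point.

The Hessian of C is constant: H = [[-6, 2], [2, -10]].
det(H) = (-6)·(-10) − 2² = 56.
det(H) > 0 and tr(H) = -16 < 0, so H is negative definite and the point is a local maximum.

local maximum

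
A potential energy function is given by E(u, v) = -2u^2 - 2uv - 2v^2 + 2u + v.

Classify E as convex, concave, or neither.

E is quadratic, so its Hessian is the constant matrix H = [[-4, -2], [-2, -4]].
det(H) = 12, tr(H) = -8.
det(H) > 0 and tr(H) < 0, so H is negative definite everywhere: concave.

concave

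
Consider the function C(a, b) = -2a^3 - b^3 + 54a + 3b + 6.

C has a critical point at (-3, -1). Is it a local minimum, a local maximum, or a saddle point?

local minimum

The mixed partial ∂²C/∂a∂b is 0, so the Hessian at any point is diag(C_aa, C_bb) = diag(-12a, -6b).
At (-3, -1): H = diag(36, 6).
Both eigenvalues are positive, so H is positive definite: a local minimum.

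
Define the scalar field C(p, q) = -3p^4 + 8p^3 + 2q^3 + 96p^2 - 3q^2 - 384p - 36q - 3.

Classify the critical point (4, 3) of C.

saddle point

The mixed partial ∂²C/∂p∂q is 0, so the Hessian at any point is diag(C_pp, C_qq) = diag(12(-3p^2 + 4p + 16), 6(2q - 1)).
At (4, 3): H = diag(-192, 30).
The eigenvalues have opposite signs, so H is indefinite: a saddle point.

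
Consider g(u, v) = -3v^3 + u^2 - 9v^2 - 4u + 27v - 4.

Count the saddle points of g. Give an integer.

g separates as a function of u plus a function of v, so ∇g=0 decouples.
∂g/∂u = 2(u - 2) = 0 at u ∈ {2}; ∂g/∂v = -9(v - 1)(v + 3) = 0 at v ∈ {-3, 1}.
The Hessian is diagonal: diag(g_uu, g_vv). Second derivatives: g_uu(2)=2; g_vv(-3)=36, g_vv(1)=-36.
Saddle points occur where the two diagonal entries have opposite signs: (2, 1). Count: 1.

1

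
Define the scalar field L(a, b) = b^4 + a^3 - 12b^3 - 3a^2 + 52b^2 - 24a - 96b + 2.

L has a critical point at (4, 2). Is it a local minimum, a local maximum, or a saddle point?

local minimum

The mixed partial ∂²L/∂a∂b is 0, so the Hessian at any point is diag(L_aa, L_bb) = diag(6(a - 1), 4(3b^2 - 18b + 26)).
At (4, 2): H = diag(18, 8).
Both eigenvalues are positive, so H is positive definite: a local minimum.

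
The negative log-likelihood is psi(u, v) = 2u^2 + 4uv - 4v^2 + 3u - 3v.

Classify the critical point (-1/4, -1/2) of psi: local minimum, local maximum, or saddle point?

The Hessian of psi is constant: H = [[4, 4], [4, -8]].
det(H) = 4·(-8) − 4² = -48.
Since det(H) < 0, H is indefinite and the critical point is a saddle point.

saddle point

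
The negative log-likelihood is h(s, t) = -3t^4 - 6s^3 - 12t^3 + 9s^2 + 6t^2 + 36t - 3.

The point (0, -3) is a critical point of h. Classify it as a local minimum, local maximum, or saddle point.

The mixed partial ∂²h/∂s∂t is 0, so the Hessian at any point is diag(h_ss, h_tt) = diag(18(-2s + 1), 12(-3t^2 - 6t + 1)).
At (0, -3): H = diag(18, -96).
The eigenvalues have opposite signs, so H is indefinite: a saddle point.

saddle point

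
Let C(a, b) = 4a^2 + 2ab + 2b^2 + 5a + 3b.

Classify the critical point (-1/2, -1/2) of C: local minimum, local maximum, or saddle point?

The Hessian of C is constant: H = [[8, 2], [2, 4]].
det(H) = 8·4 − 2² = 28.
det(H) > 0 and tr(H) = 12 > 0, so H is positive definite and the point is a local minimum.

local minimum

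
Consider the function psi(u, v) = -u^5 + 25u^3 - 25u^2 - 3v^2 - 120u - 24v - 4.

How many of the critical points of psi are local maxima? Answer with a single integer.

psi separates as a function of u plus a function of v, so ∇psi=0 decouples.
∂psi/∂u = -5(u - 3)(u - 2)(u + 1)(u + 4) = 0 at u ∈ {-4, -1, 2, 3}; ∂psi/∂v = -6(v + 4) = 0 at v ∈ {-4}.
The Hessian is diagonal: diag(psi_uu, psi_vv). Second derivatives: psi_uu(-4)=630, psi_uu(-1)=-180, psi_uu(2)=90, psi_uu(3)=-140; psi_vv(-4)=-6.
Local maxima occur where both diagonal entries negative: (-1, -4), (3, -4). Count: 2.

2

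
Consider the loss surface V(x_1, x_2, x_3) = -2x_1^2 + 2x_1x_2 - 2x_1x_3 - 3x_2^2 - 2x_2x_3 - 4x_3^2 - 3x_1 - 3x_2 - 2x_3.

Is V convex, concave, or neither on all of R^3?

concave

V is quadratic, so its Hessian is the constant matrix H = [[-4, 2, -2], [2, -6, -2], [-2, -2, -8]].
Leading principal minors: -4, 20, -104.
Signs alternate −, +, − ⇒ H ≺ 0 ⇒ concave.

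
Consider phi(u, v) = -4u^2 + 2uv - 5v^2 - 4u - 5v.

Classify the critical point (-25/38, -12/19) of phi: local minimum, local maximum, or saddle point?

local maximum

The Hessian of phi is constant: H = [[-8, 2], [2, -10]].
det(H) = (-8)·(-10) − 2² = 76.
det(H) > 0 and tr(H) = -18 < 0, so H is negative definite and the point is a local maximum.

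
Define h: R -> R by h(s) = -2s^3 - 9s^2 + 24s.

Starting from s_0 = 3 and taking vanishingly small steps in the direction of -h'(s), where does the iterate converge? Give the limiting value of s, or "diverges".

diverges

h'(s) = -6(s - 1)(s + 4), so h'(3) = -84.
Gradient descent moves in the -h' direction, i.e. s is increasing.
There is no critical point above s=3, and h' keeps the same sign, so the iterate runs off to +∞.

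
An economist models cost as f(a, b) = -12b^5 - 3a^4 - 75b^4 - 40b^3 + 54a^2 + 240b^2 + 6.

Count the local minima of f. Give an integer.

f separates as a function of a plus a function of b, so ∇f=0 decouples.
∂f/∂a = -12a(a - 3)(a + 3) = 0 at a ∈ {-3, 0, 3}; ∂f/∂b = -60b(b - 1)(b + 2)(b + 4) = 0 at b ∈ {-4, -2, 0, 1}.
The Hessian is diagonal: diag(f_aa, f_bb). Second derivatives: f_aa(-3)=-216, f_aa(0)=108, f_aa(3)=-216; f_bb(-4)=2400, f_bb(-2)=-720, f_bb(0)=480, f_bb(1)=-900.
Local minima occur where both diagonal entries positive: (0, -4), (0, 0). Count: 2.

2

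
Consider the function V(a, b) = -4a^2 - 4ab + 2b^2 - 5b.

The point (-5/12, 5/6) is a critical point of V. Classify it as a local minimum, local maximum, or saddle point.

The Hessian of V is constant: H = [[-8, -4], [-4, 4]].
det(H) = (-8)·4 − (-4)² = -48.
Since det(H) < 0, H is indefinite and the critical point is a saddle point.

saddle point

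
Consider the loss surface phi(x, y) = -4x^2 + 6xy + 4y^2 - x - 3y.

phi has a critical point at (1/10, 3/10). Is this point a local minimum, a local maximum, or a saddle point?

The Hessian of phi is constant: H = [[-8, 6], [6, 8]].
det(H) = (-8)·8 − 6² = -100.
Since det(H) < 0, H is indefinite and the critical point is a saddle point.

saddle point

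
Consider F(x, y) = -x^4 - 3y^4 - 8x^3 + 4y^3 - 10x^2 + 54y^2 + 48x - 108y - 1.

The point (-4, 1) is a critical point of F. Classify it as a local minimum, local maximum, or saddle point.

The mixed partial ∂²F/∂x∂y is 0, so the Hessian at any point is diag(F_xx, F_yy) = diag(-4(3x^2 + 12x + 5), 12(-3y^2 + 2y + 9)).
At (-4, 1): H = diag(-20, 96).
The eigenvalues have opposite signs, so H is indefinite: a saddle point.

saddle point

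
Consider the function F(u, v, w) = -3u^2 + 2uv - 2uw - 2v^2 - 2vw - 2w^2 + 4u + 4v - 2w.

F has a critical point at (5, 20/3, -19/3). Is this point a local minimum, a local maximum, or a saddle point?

local maximum

The Hessian is constant: H = [[-6, 2, -2], [2, -4, -2], [-2, -2, -4]].
Leading principal minors: Δ₁ = -6, Δ₂ = 20, Δ₃ = -24.
The minors alternate sign starting negative (−, +, −), so H is negative definite: a local maximum.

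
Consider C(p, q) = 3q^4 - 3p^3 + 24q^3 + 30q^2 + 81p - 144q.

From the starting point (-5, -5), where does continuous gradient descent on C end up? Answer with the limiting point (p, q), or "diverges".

(-3, -4)

C is separable, so gradient descent decouples: p follows -∂C/∂p, q follows -∂C/∂q.
∂C/∂p = -9(p - 3)(p + 3); at p=-5 this is -144, so p increases.
∂C/∂q = 12(q - 1)(q + 3)(q + 4); at q=-5 this is -144, so q increases.
p converges to its nearest critical value -3 (a local min of the p-part); q converges to -4. The iterate converges to (-3, -4).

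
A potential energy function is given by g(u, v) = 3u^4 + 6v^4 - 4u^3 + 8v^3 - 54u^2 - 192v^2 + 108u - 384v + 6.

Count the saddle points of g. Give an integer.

g separates as a function of u plus a function of v, so ∇g=0 decouples.
∂g/∂u = 12(u - 3)(u - 1)(u + 3) = 0 at u ∈ {-3, 1, 3}; ∂g/∂v = 24(v - 4)(v + 1)(v + 4) = 0 at v ∈ {-4, -1, 4}.
The Hessian is diagonal: diag(g_uu, g_vv). Second derivatives: g_uu(-3)=288, g_uu(1)=-96, g_uu(3)=144; g_vv(-4)=576, g_vv(-1)=-360, g_vv(4)=960.
Saddle points occur where the two diagonal entries have opposite signs: (-3, -1), (1, -4), (1, 4), (3, -1). Count: 4.

4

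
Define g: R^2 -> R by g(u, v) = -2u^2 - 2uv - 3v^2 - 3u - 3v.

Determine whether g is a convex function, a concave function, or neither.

concave

g is quadratic, so its Hessian is the constant matrix H = [[-4, -2], [-2, -6]].
det(H) = 20, tr(H) = -10.
det(H) > 0 and tr(H) < 0, so H is negative definite everywhere: concave.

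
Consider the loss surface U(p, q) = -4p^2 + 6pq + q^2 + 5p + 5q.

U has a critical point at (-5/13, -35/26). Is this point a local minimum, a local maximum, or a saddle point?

saddle point

The Hessian of U is constant: H = [[-8, 6], [6, 2]].
det(H) = (-8)·2 − 6² = -52.
Since det(H) < 0, H is indefinite and the critical point is a saddle point.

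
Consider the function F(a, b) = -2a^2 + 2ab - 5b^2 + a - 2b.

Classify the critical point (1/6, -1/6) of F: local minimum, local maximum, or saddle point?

local maximum

The Hessian of F is constant: H = [[-4, 2], [2, -10]].
det(H) = (-4)·(-10) − 2² = 36.
det(H) > 0 and tr(H) = -14 < 0, so H is negative definite and the point is a local maximum.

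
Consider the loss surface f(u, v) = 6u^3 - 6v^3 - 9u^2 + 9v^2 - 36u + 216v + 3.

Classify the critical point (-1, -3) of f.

The mixed partial ∂²f/∂u∂v is 0, so the Hessian at any point is diag(f_uu, f_vv) = diag(18(2u - 1), 18(-2v + 1)).
At (-1, -3): H = diag(-54, 126).
The eigenvalues have opposite signs, so H is indefinite: a saddle point.

saddle point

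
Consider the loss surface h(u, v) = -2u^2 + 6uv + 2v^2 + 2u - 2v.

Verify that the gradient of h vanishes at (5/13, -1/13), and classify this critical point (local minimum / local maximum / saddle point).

∇h = (-4u + 6v + 2, 6u + 4v - 2); substituting (5/13, -1/13) gives ∇h = (0, 0), so (5/13, -1/13) is indeed a critical point.
The Hessian of h is constant: H = [[-4, 6], [6, 4]].
det(H) = (-4)·4 − 6² = -52.
Since det(H) < 0, H is indefinite and the critical point is a saddle point.

saddle point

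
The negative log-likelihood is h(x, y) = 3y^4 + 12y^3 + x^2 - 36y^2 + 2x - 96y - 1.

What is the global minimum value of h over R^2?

h(x,y) separates as P(x) + Q(y) − 1, so its minimum is min P + min Q − 1.
P'(x) = 2x + 2 vanishes at x ∈ {-1}; Q'(y) = 12(y - 2)(y + 1)(y + 4) vanishes at y ∈ {-4, -1, 2}.
Local minima of P (where P''>0): P(-1)=-1. Local minima of Q: Q(-4)=-192, Q(2)=-192.
So the global minimum of h is P(-1) + Q(-4) − 1 = -1 − 192 − 1 = -194, attained at (-1, -4).

-194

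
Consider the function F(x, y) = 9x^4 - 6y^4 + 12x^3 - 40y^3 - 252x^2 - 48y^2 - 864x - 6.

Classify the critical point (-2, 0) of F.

local maximum

The mixed partial ∂²F/∂x∂y is 0, so the Hessian at any point is diag(F_xx, F_yy) = diag(36(3x^2 + 2x - 14), -24(3y^2 + 10y + 4)).
At (-2, 0): H = diag(-216, -96).
Both eigenvalues are negative, so H is negative definite: a local maximum.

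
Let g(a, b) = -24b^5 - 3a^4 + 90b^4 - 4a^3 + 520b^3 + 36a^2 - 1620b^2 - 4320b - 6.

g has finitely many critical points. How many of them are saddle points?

6

g separates as a function of a plus a function of b, so ∇g=0 decouples.
∂g/∂a = -12a(a - 2)(a + 3) = 0 at a ∈ {-3, 0, 2}; ∂g/∂b = -120(b - 4)(b - 3)(b + 1)(b + 3) = 0 at b ∈ {-3, -1, 3, 4}.
The Hessian is diagonal: diag(g_aa, g_bb). Second derivatives: g_aa(-3)=-180, g_aa(0)=72, g_aa(2)=-120; g_bb(-3)=10080, g_bb(-1)=-4800, g_bb(3)=2880, g_bb(4)=-4200.
Saddle points occur where the two diagonal entries have opposite signs: (-3, -3), (-3, 3), (0, -1), (0, 4), (2, -3), (2, 3). Count: 6.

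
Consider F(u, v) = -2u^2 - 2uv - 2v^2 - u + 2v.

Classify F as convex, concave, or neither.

concave

F is quadratic, so its Hessian is the constant matrix H = [[-4, -2], [-2, -4]].
det(H) = 12, tr(H) = -8.
det(H) > 0 and tr(H) < 0, so H is negative definite everywhere: concave.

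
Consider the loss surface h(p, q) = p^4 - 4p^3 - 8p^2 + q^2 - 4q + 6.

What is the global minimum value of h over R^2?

h(p,q) separates as A(p) + B(q) + 6, so its minimum is min A + min B + 6.
A'(p) = 4p(p - 4)(p + 1) vanishes at p ∈ {-1, 0, 4}; B'(q) = 2q - 4 vanishes at q ∈ {2}.
Local minima of A (where A''>0): A(-1)=-3, A(4)=-128. Local minima of B: B(2)=-4.
So the global minimum of h is A(4) + B(2) + 6 = -128 − 4 + 6 = -126, attained at (4, 2).

-126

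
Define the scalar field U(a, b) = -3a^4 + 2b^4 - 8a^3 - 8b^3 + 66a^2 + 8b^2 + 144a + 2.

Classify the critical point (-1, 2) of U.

The mixed partial ∂²U/∂a∂b is 0, so the Hessian at any point is diag(U_aa, U_bb) = diag(12(-3a^2 - 4a + 11), 8(3b^2 - 6b + 2)).
At (-1, 2): H = diag(144, 16).
Both eigenvalues are positive, so H is positive definite: a local minimum.

local minimum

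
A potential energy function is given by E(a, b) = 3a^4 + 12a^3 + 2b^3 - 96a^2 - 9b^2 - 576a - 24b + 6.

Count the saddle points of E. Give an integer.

3

E separates as a function of a plus a function of b, so ∇E=0 decouples.
∂E/∂a = 12(a - 4)(a + 3)(a + 4) = 0 at a ∈ {-4, -3, 4}; ∂E/∂b = 6(b - 4)(b + 1) = 0 at b ∈ {-1, 4}.
The Hessian is diagonal: diag(E_aa, E_bb). Second derivatives: E_aa(-4)=96, E_aa(-3)=-84, E_aa(4)=672; E_bb(-1)=-30, E_bb(4)=30.
Saddle points occur where the two diagonal entries have opposite signs: (-4, -1), (-3, 4), (4, -1). Count: 3.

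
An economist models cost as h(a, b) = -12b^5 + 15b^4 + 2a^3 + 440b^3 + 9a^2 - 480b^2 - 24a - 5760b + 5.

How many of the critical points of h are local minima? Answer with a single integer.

2

h separates as a function of a plus a function of b, so ∇h=0 decouples.
∂h/∂a = 6(a - 1)(a + 4) = 0 at a ∈ {-4, 1}; ∂h/∂b = -60(b - 4)(b - 3)(b + 2)(b + 4) = 0 at b ∈ {-4, -2, 3, 4}.
The Hessian is diagonal: diag(h_aa, h_bb). Second derivatives: h_aa(-4)=-30, h_aa(1)=30; h_bb(-4)=6720, h_bb(-2)=-3600, h_bb(3)=2100, h_bb(4)=-2880.
Local minima occur where both diagonal entries positive: (1, -4), (1, 3). Count: 2.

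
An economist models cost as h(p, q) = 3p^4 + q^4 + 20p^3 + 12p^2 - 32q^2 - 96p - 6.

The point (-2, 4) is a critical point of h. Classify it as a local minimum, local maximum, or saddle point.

The mixed partial ∂²h/∂p∂q is 0, so the Hessian at any point is diag(h_pp, h_qq) = diag(12(3p^2 + 10p + 2), 4(3q^2 - 16)).
At (-2, 4): H = diag(-72, 128).
The eigenvalues have opposite signs, so H is indefinite: a saddle point.

saddle point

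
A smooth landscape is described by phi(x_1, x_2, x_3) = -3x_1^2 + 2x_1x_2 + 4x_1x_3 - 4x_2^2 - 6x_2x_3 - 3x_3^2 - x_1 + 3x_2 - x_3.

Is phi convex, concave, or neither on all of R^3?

concave

phi is quadratic, so its Hessian is the constant matrix H = [[-6, 2, 4], [2, -8, -6], [4, -6, -6]].
Leading principal minors: -6, 44, -16.
Signs alternate −, +, − ⇒ H ≺ 0 ⇒ concave.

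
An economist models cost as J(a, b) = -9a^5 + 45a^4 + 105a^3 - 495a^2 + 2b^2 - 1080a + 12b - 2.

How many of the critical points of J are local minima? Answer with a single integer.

2

J separates as a function of a plus a function of b, so ∇J=0 decouples.
∂J/∂a = -45(a - 4)(a - 3)(a + 1)(a + 2) = 0 at a ∈ {-2, -1, 3, 4}; ∂J/∂b = 4(b + 3) = 0 at b ∈ {-3}.
The Hessian is diagonal: diag(J_aa, J_bb). Second derivatives: J_aa(-2)=1350, J_aa(-1)=-900, J_aa(3)=900, J_aa(4)=-1350; J_bb(-3)=4.
Local minima occur where both diagonal entries positive: (-2, -3), (3, -3). Count: 2.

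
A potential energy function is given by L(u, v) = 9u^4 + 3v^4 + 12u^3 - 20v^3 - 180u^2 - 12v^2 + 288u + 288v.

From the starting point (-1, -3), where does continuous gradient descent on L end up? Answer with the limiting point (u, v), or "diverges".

L is separable, so gradient descent decouples: u follows -∂L/∂u, v follows -∂L/∂v.
∂L/∂u = 36(u - 2)(u - 1)(u + 4); at u=-1 this is 648, so u decreases.
∂L/∂v = 12(v - 4)(v - 3)(v + 2); at v=-3 this is -504, so v increases.
u converges to its nearest critical value -4 (a local min of the u-part); v converges to -2. The iterate converges to (-4, -2).

(-4, -2)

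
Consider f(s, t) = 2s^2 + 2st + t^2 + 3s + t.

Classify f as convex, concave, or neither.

convex

f is quadratic, so its Hessian is the constant matrix H = [[4, 2], [2, 2]].
det(H) = 4, tr(H) = 6.
det(H) > 0 and tr(H) > 0, so H is positive definite everywhere: convex.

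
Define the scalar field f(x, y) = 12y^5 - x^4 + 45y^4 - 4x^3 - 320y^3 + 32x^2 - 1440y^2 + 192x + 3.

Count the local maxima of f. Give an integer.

f separates as a function of x plus a function of y, so ∇f=0 decouples.
∂f/∂x = -4(x - 4)(x + 3)(x + 4) = 0 at x ∈ {-4, -3, 4}; ∂f/∂y = 60y(y - 4)(y + 3)(y + 4) = 0 at y ∈ {-4, -3, 0, 4}.
The Hessian is diagonal: diag(f_xx, f_yy). Second derivatives: f_xx(-4)=-32, f_xx(-3)=28, f_xx(4)=-224; f_yy(-4)=-1920, f_yy(-3)=1260, f_yy(0)=-2880, f_yy(4)=13440.
Local maxima occur where both diagonal entries negative: (-4, -4), (-4, 0), (4, -4), (4, 0). Count: 4.

4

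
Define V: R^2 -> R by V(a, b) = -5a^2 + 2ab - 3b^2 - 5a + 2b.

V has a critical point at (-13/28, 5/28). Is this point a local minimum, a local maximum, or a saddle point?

local maximum

The Hessian of V is constant: H = [[-10, 2], [2, -6]].
det(H) = (-10)·(-6) − 2² = 56.
det(H) > 0 and tr(H) = -16 < 0, so H is negative definite and the point is a local maximum.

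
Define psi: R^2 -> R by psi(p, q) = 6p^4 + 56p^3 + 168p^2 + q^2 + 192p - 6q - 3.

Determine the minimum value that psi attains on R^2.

psi(p,q) separates as A(p) + B(q) − 3, so its minimum is min A + min B − 3.
A'(p) = 24(p + 1)(p + 2)(p + 4) vanishes at p ∈ {-4, -2, -1}; B'(q) = 2q - 6 vanishes at q ∈ {3}.
Local minima of A (where A''>0): A(-4)=-128, A(-1)=-74. Local minima of B: B(3)=-9.
So the global minimum of psi is A(-4) + B(3) − 3 = -128 − 9 − 3 = -140, attained at (-4, 3).

-140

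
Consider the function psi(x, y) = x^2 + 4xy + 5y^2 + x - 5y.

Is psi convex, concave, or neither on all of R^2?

psi is quadratic, so its Hessian is the constant matrix H = [[2, 4], [4, 10]].
det(H) = 4, tr(H) = 12.
det(H) > 0 and tr(H) > 0, so H is positive definite everywhere: convex.

convex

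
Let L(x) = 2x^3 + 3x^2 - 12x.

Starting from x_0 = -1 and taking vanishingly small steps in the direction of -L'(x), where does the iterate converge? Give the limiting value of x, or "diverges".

L'(x) = 6(x - 1)(x + 2), so L'(-1) = -12.
Gradient descent moves in the -L' direction, i.e. x is increasing.
The nearest critical point in that direction is x = 1, where L'' = 18 > 0 (a local minimum). The iterate converges there.

1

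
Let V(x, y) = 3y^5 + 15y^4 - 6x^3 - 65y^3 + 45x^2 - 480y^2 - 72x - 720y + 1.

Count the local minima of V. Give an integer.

2

V separates as a function of x plus a function of y, so ∇V=0 decouples.
∂V/∂x = -18(x - 4)(x - 1) = 0 at x ∈ {1, 4}; ∂V/∂y = 15(y - 4)(y + 1)(y + 3)(y + 4) = 0 at y ∈ {-4, -3, -1, 4}.
The Hessian is diagonal: diag(V_xx, V_yy). Second derivatives: V_xx(1)=54, V_xx(4)=-54; V_yy(-4)=-360, V_yy(-3)=210, V_yy(-1)=-450, V_yy(4)=4200.
Local minima occur where both diagonal entries positive: (1, -3), (1, 4). Count: 2.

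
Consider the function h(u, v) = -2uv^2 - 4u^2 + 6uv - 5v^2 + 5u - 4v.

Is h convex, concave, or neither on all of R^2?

neither

The term -2uv^2 is cubic, so the Hessian is not constant.
∂²h/∂v² = -4u - 10, which takes both signs as u varies (negative for sufficiently large u). A diagonal entry of the Hessian changing sign means the Hessian is neither positive- nor negative-semidefinite on all of R^2.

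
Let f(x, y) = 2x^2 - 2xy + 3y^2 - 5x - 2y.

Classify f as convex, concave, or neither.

convex

f is quadratic, so its Hessian is the constant matrix H = [[4, -2], [-2, 6]].
det(H) = 20, tr(H) = 10.
det(H) > 0 and tr(H) > 0, so H is positive definite everywhere: convex.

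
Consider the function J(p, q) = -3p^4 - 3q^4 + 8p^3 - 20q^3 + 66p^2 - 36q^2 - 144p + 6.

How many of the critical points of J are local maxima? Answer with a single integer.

4

J separates as a function of p plus a function of q, so ∇J=0 decouples.
∂J/∂p = -12(p - 4)(p - 1)(p + 3) = 0 at p ∈ {-3, 1, 4}; ∂J/∂q = -12q(q + 2)(q + 3) = 0 at q ∈ {-3, -2, 0}.
The Hessian is diagonal: diag(J_pp, J_qq). Second derivatives: J_pp(-3)=-336, J_pp(1)=144, J_pp(4)=-252; J_qq(-3)=-36, J_qq(-2)=24, J_qq(0)=-72.
Local maxima occur where both diagonal entries negative: (-3, -3), (-3, 0), (4, -3), (4, 0). Count: 4.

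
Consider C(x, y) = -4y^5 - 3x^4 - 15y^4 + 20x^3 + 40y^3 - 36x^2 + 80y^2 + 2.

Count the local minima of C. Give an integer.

C separates as a function of x plus a function of y, so ∇C=0 decouples.
∂C/∂x = -12x(x - 3)(x - 2) = 0 at x ∈ {0, 2, 3}; ∂C/∂y = -20y(y - 2)(y + 1)(y + 4) = 0 at y ∈ {-4, -1, 0, 2}.
The Hessian is diagonal: diag(C_xx, C_yy). Second derivatives: C_xx(0)=-72, C_xx(2)=24, C_xx(3)=-36; C_yy(-4)=1440, C_yy(-1)=-180, C_yy(0)=160, C_yy(2)=-720.
Local minima occur where both diagonal entries positive: (2, -4), (2, 0). Count: 2.

2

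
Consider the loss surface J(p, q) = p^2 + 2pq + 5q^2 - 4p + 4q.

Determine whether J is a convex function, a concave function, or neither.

J is quadratic, so its Hessian is the constant matrix H = [[2, 2], [2, 10]].
det(H) = 16, tr(H) = 12.
det(H) > 0 and tr(H) > 0, so H is positive definite everywhere: convex.

convex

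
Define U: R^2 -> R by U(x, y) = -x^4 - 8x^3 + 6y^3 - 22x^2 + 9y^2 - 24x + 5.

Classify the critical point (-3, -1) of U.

local maximum

The mixed partial ∂²U/∂x∂y is 0, so the Hessian at any point is diag(U_xx, U_yy) = diag(-4(3x^2 + 12x + 11), 18(2y + 1)).
At (-3, -1): H = diag(-8, -18).
Both eigenvalues are negative, so H is negative definite: a local maximum.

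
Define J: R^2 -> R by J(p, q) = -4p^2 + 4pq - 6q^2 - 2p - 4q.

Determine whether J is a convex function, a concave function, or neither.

concave

J is quadratic, so its Hessian is the constant matrix H = [[-8, 4], [4, -12]].
det(H) = 80, tr(H) = -20.
det(H) > 0 and tr(H) < 0, so H is negative definite everywhere: concave.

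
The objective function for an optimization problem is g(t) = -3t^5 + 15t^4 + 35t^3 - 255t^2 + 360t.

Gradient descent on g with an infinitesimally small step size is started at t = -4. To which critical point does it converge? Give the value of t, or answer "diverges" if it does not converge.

g'(t) = -15(t - 4)(t - 2)(t - 1)(t + 3), so g'(-4) = -3600.
Gradient descent moves in the -g' direction, i.e. t is increasing.
The nearest critical point in that direction is t = -3, where g'' = 2100 > 0 (a local minimum). The iterate converges there.

-3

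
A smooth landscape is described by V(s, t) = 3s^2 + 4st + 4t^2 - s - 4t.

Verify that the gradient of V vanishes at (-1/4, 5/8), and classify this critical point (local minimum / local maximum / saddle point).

local minimum

∇V = (6s + 4t - 1, 4s + 8t - 4); substituting (-1/4, 5/8) gives ∇V = (0, 0), so (-1/4, 5/8) is indeed a critical point.
The Hessian of V is constant: H = [[6, 4], [4, 8]].
det(H) = 6·8 − 4² = 32.
det(H) > 0 and tr(H) = 14 > 0, so H is positive definite and the point is a local minimum.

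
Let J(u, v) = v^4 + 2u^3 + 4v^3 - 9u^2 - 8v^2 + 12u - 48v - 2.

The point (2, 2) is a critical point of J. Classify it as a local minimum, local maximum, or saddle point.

local minimum

The mixed partial ∂²J/∂u∂v is 0, so the Hessian at any point is diag(J_uu, J_vv) = diag(6(2u - 3), 4(3v^2 + 6v - 4)).
At (2, 2): H = diag(6, 80).
Both eigenvalues are positive, so H is positive definite: a local minimum.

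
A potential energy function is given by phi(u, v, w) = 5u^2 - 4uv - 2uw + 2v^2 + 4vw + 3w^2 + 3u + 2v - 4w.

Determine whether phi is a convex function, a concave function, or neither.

convex

phi is quadratic, so its Hessian is the constant matrix H = [[10, -4, -2], [-4, 4, 4], [-2, 4, 6]].
Leading principal minors: 10, 24, 32.
All positive ⇒ H ≻ 0 ⇒ convex.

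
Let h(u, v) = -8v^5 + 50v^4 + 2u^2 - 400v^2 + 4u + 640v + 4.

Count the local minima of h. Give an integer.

2

h separates as a function of u plus a function of v, so ∇h=0 decouples.
∂h/∂u = 4(u + 1) = 0 at u ∈ {-1}; ∂h/∂v = -40(v - 4)(v - 2)(v - 1)(v + 2) = 0 at v ∈ {-2, 1, 2, 4}.
The Hessian is diagonal: diag(h_uu, h_vv). Second derivatives: h_uu(-1)=4; h_vv(-2)=2880, h_vv(1)=-360, h_vv(2)=320, h_vv(4)=-1440.
Local minima occur where both diagonal entries positive: (-1, -2), (-1, 2). Count: 2.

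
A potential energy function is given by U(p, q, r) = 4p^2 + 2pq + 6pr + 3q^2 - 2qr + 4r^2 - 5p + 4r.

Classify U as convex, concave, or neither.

U is quadratic, so its Hessian is the constant matrix H = [[8, 2, 6], [2, 6, -2], [6, -2, 8]].
Leading principal minors: 8, 44, 56.
All positive ⇒ H ≻ 0 ⇒ convex.

convex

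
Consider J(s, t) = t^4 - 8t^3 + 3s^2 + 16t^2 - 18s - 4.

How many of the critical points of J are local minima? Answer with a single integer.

2

J separates as a function of s plus a function of t, so ∇J=0 decouples.
∂J/∂s = 6(s - 3) = 0 at s ∈ {3}; ∂J/∂t = 4t(t - 4)(t - 2) = 0 at t ∈ {0, 2, 4}.
The Hessian is diagonal: diag(J_ss, J_tt). Second derivatives: J_ss(3)=6; J_tt(0)=32, J_tt(2)=-16, J_tt(4)=32.
Local minima occur where both diagonal entries positive: (3, 0), (3, 4). Count: 2.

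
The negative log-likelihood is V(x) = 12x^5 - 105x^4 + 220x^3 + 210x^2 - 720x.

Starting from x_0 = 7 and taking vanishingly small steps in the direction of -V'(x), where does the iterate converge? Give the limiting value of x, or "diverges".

4

V'(x) = 60(x - 4)(x - 3)(x - 1)(x + 1), so V'(7) = 34560.
Gradient descent moves in the -V' direction, i.e. x is decreasing.
The nearest critical point in that direction is x = 4, where V'' = 900 > 0 (a local minimum). The iterate converges there.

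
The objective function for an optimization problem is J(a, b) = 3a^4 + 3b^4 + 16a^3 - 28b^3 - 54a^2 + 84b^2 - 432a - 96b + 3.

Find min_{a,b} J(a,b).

-1168

J(a,b) separates as P(a) + Q(b) + 3, so its minimum is min P + min Q + 3.
P'(a) = 12(a - 3)(a + 3)(a + 4) vanishes at a ∈ {-4, -3, 3}; Q'(b) = 12(b - 4)(b - 2)(b - 1) vanishes at b ∈ {1, 2, 4}.
Local minima of P (where P''>0): P(-4)=608, P(3)=-1107. Local minima of Q: Q(1)=-37, Q(4)=-64.
So the global minimum of J is P(3) + Q(4) + 3 = -1107 − 64 + 3 = -1168, attained at (3, 4).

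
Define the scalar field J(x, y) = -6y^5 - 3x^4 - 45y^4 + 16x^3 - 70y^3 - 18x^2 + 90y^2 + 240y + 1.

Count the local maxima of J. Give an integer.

4

J separates as a function of x plus a function of y, so ∇J=0 decouples.
∂J/∂x = -12x(x - 3)(x - 1) = 0 at x ∈ {0, 1, 3}; ∂J/∂y = -30(y - 1)(y + 1)(y + 2)(y + 4) = 0 at y ∈ {-4, -2, -1, 1}.
The Hessian is diagonal: diag(J_xx, J_yy). Second derivatives: J_xx(0)=-36, J_xx(1)=24, J_xx(3)=-72; J_yy(-4)=900, J_yy(-2)=-180, J_yy(-1)=180, J_yy(1)=-900.
Local maxima occur where both diagonal entries negative: (0, -2), (0, 1), (3, -2), (3, 1). Count: 4.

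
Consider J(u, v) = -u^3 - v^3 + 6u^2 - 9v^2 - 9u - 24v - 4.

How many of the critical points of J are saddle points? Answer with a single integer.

2

J separates as a function of u plus a function of v, so ∇J=0 decouples.
∂J/∂u = -3(u - 3)(u - 1) = 0 at u ∈ {1, 3}; ∂J/∂v = -3(v + 2)(v + 4) = 0 at v ∈ {-4, -2}.
The Hessian is diagonal: diag(J_uu, J_vv). Second derivatives: J_uu(1)=6, J_uu(3)=-6; J_vv(-4)=6, J_vv(-2)=-6.
Saddle points occur where the two diagonal entries have opposite signs: (1, -2), (3, -4). Count: 2.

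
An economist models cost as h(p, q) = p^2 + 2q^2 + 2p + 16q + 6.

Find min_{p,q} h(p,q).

-27

h(p,q) separates as A(p) + B(q) + 6, so its minimum is min A + min B + 6.
A'(p) = 2p + 2 vanishes at p ∈ {-1}; B'(q) = 4q + 16 vanishes at q ∈ {-4}.
Local minima of A (where A''>0): A(-1)=-1. Local minima of B: B(-4)=-32.
So the global minimum of h is A(-1) + B(-4) + 6 = -1 − 32 + 6 = -27, attained at (-1, -4).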